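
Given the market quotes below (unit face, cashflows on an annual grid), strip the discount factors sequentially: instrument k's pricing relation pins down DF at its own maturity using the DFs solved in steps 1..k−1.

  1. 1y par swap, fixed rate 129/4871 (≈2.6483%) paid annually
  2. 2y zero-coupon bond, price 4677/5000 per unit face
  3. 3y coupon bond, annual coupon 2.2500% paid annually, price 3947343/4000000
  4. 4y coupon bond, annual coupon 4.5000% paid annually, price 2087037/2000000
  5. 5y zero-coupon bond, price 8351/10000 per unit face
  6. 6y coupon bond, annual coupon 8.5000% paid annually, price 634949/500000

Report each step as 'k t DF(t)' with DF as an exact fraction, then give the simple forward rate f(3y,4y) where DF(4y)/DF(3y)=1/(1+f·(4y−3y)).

step 1 [1y] swap r/1=129/4871: DF=(1 − 129/4871·(0))/(1+129/4871) = 4871/5000 ≈ 0.974200
step 2 [2y] zero: DF = P = 4677/5000 ≈ 0.935400
step 3 [3y] bond c/1=9/400: DF=(3947343/4000000 − 9/400·(0.974200+0.935400))/(1+9/400) = 9231/10000 ≈ 0.923100
step 4 [4y] bond c/1=9/200: DF=(2087037/2000000 − 9/200·(0.974200+0.935400+0.923100))/(1+9/200) = 4383/5000 ≈ 0.876600
step 5 [5y] zero: DF = P = 8351/10000 ≈ 0.835100
step 6 [6y] bond c/1=17/200: DF=(634949/500000 − 17/200·(0.974200+0.935400+0.923100+0.876600+0.835100))/(1+17/200) = 509/625 ≈ 0.814400

1 1 4871/5000
2 2 4677/5000
3 3 9231/10000
4 4 4383/5000
5 5 8351/10000
6 6 509/625
f(3y,4y) = ((9231/10000)/(4383/5000) − 1)/(1) = 155/2922 ≈ 5.3046%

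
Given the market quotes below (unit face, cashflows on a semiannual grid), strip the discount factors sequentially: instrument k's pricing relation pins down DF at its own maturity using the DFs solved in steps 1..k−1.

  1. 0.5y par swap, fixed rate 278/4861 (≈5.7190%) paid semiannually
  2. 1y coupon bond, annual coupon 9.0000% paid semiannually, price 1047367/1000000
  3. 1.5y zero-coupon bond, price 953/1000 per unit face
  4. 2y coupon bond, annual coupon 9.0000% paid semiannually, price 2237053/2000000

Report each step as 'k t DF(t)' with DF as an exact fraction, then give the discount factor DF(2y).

1 1/2 4861/5000
2 1 2401/2500
3 3/2 953/1000
4 2 9461/10000
DF(2y) = 9461/10000 ≈ 0.946100

step 1 [0.5y] swap r/2=139/4861: DF=(1 − 139/4861·(0))/(1+139/4861) = 4861/5000 ≈ 0.972200
step 2 [1y] bond c/2=9/200: DF=(1047367/1000000 − 9/200·(0.972200))/(1+9/200) = 2401/2500 ≈ 0.960400
step 3 [1.5y] zero: DF = P = 953/1000 ≈ 0.953000
step 4 [2y] bond c/2=9/200: DF=(2237053/2000000 − 9/200·(0.972200+0.960400+0.953000))/(1+9/200) = 9461/10000 ≈ 0.946100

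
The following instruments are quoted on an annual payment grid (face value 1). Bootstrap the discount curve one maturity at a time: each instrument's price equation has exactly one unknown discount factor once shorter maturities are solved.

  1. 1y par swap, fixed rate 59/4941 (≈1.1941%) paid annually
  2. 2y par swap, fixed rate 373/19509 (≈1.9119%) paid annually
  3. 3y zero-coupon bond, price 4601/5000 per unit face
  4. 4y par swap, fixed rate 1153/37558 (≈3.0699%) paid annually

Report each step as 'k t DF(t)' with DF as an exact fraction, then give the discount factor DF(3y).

1 1 4941/5000
2 2 9627/10000
3 3 4601/5000
4 4 8847/10000
DF(3y) = 4601/5000 ≈ 0.920200

step 1 [1y] swap r/1=59/4941: DF=(1 − 59/4941·(0))/(1+59/4941) = 4941/5000 ≈ 0.988200
step 2 [2y] swap r/1=373/19509: DF=(1 − 373/19509·(0.988200))/(1+373/19509) = 9627/10000 ≈ 0.962700
step 3 [3y] zero: DF = P = 4601/5000 ≈ 0.920200
step 4 [4y] swap r/1=1153/37558: DF=(1 − 1153/37558·(0.988200+0.962700+0.920200))/(1+1153/37558) = 8847/10000 ≈ 0.884700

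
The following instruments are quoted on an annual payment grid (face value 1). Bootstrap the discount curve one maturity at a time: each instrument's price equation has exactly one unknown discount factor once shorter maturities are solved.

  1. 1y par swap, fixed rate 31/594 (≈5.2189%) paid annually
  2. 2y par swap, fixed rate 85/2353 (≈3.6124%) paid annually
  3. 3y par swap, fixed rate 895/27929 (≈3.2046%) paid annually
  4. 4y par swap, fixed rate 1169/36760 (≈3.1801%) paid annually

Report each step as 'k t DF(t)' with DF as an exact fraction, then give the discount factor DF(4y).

1 1 594/625
2 2 233/250
3 3 1821/2000
4 4 8831/10000
DF(4y) = 8831/10000 ≈ 0.883100

step 1 [1y] swap r/1=31/594: DF=(1 − 31/594·(0))/(1+31/594) = 594/625 ≈ 0.950400
step 2 [2y] swap r/1=85/2353: DF=(1 − 85/2353·(0.950400))/(1+85/2353) = 233/250 ≈ 0.932000
step 3 [3y] swap r/1=895/27929: DF=(1 − 895/27929·(0.950400+0.932000))/(1+895/27929) = 1821/2000 ≈ 0.910500
step 4 [4y] swap r/1=1169/36760: DF=(1 − 1169/36760·(0.950400+0.932000+0.910500))/(1+1169/36760) = 8831/10000 ≈ 0.883100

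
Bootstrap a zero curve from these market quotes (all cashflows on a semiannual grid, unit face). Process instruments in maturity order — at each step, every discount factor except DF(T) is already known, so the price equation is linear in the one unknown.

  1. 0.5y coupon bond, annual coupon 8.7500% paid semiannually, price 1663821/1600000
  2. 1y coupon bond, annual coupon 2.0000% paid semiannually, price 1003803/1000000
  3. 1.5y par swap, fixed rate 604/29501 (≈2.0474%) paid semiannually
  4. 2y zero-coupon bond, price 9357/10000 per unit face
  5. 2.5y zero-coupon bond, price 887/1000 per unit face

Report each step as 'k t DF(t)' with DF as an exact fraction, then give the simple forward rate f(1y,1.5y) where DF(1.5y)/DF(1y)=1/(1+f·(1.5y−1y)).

1 1/2 9963/10000
2 1 123/125
3 3/2 4849/5000
4 2 9357/10000
5 5/2 887/1000
f(1y,1.5y) = ((123/125)/(4849/5000) − 1)/(1/2) = 142/4849 ≈ 2.9284%

step 1 [0.5y] bond c/2=7/160: DF=(1663821/1600000 − 7/160·(0))/(1+7/160) = 9963/10000 ≈ 0.996300
step 2 [1y] bond c/2=1/100: DF=(1003803/1000000 − 1/100·(0.996300))/(1+1/100) = 123/125 ≈ 0.984000
step 3 [1.5y] swap r/2=302/29501: DF=(1 − 302/29501·(0.996300+0.984000))/(1+302/29501) = 4849/5000 ≈ 0.969800
step 4 [2y] zero: DF = P = 9357/10000 ≈ 0.935700
step 5 [2.5y] zero: DF = P = 887/1000 ≈ 0.887000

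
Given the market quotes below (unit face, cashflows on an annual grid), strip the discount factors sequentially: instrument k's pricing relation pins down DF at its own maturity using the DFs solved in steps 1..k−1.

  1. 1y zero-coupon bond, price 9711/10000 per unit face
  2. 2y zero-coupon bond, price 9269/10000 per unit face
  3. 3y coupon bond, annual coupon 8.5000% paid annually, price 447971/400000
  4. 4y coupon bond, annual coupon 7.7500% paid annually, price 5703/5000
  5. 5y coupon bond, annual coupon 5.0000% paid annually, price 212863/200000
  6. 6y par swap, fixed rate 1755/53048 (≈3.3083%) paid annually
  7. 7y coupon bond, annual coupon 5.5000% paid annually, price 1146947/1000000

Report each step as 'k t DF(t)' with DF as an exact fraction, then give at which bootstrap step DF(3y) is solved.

1 1 9711/10000
2 2 9269/10000
3 3 1767/2000
4 4 1717/2000
5 5 8403/10000
6 6 1649/2000
7 7 4053/5000
DF(3y) is solved at step 3

step 1 [1y] zero: DF = P = 9711/10000 ≈ 0.971100
step 2 [2y] zero: DF = P = 9269/10000 ≈ 0.926900
step 3 [3y] bond c/1=17/200: DF=(447971/400000 − 17/200·(0.971100+0.926900))/(1+17/200) = 1767/2000 ≈ 0.883500
step 4 [4y] bond c/1=31/400: DF=(5703/5000 − 31/400·(0.971100+0.926900+0.883500))/(1+31/400) = 1717/2000 ≈ 0.858500
step 5 [5y] bond c/1=1/20: DF=(212863/200000 − 1/20·(0.971100+0.926900+0.883500+0.858500))/(1+1/20) = 8403/10000 ≈ 0.840300
step 6 [6y] swap r/1=1755/53048: DF=(1 − 1755/53048·(0.971100+0.926900+0.883500+0.858500+0.840300))/(1+1755/53048) = 1649/2000 ≈ 0.824500
step 7 [7y] bond c/1=11/200: DF=(1146947/1000000 − 11/200·(0.971100+0.926900+0.883500+0.858500+0.840300+0.824500))/(1+11/200) = 4053/5000 ≈ 0.810600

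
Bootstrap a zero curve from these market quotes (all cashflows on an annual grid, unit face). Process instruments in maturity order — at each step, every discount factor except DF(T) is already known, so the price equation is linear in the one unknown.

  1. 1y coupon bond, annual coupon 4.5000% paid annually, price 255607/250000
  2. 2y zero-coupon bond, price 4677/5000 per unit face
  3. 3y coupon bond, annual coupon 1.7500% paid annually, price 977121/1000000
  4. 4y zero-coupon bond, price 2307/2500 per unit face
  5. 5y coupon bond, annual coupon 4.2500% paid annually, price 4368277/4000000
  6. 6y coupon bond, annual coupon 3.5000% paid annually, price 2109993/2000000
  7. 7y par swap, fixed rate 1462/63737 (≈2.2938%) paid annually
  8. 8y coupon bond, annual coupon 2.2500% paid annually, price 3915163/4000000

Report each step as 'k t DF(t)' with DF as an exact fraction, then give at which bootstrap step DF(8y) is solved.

step 1 [1y] bond c/1=9/200: DF=(255607/250000 − 9/200·(0))/(1+9/200) = 1223/1250 ≈ 0.978400
step 2 [2y] zero: DF = P = 4677/5000 ≈ 0.935400
step 3 [3y] bond c/1=7/400: DF=(977121/1000000 − 7/400·(0.978400+0.935400))/(1+7/400) = 4637/5000 ≈ 0.927400
step 4 [4y] zero: DF = P = 2307/2500 ≈ 0.922800
step 5 [5y] bond c/1=17/400: DF=(4368277/4000000 − 17/400·(0.978400+0.935400+0.927400+0.922800))/(1+17/400) = 8941/10000 ≈ 0.894100
step 6 [6y] bond c/1=7/200: DF=(2109993/2000000 − 7/200·(0.978400+0.935400+0.927400+0.922800+0.894100))/(1+7/200) = 4309/5000 ≈ 0.861800
step 7 [7y] swap r/1=1462/63737: DF=(1 − 1462/63737·(0.978400+0.935400+0.927400+0.922800+0.894100+0.861800))/(1+1462/63737) = 4269/5000 ≈ 0.853800
step 8 [8y] bond c/1=9/400: DF=(3915163/4000000 − 9/400·(0.978400+0.935400+0.927400+0.922800+0.894100+0.861800+0.853800))/(1+9/400) = 817/1000 ≈ 0.817000

1 1 1223/1250
2 2 4677/5000
3 3 4637/5000
4 4 2307/2500
5 5 8941/10000
6 6 4309/5000
7 7 4269/5000
8 8 817/1000
DF(8y) is solved at step 8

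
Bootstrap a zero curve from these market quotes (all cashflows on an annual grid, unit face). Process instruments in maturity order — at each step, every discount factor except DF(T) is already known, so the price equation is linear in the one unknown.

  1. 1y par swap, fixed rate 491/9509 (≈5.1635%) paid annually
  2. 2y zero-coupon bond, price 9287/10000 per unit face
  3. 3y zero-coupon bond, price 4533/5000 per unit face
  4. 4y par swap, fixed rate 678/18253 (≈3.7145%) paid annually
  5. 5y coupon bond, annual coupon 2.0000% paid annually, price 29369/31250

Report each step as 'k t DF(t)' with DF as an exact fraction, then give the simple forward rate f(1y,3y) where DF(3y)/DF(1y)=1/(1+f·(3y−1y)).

step 1 [1y] swap r/1=491/9509: DF=(1 − 491/9509·(0))/(1+491/9509) = 9509/10000 ≈ 0.950900
step 2 [2y] zero: DF = P = 9287/10000 ≈ 0.928700
step 3 [3y] zero: DF = P = 4533/5000 ≈ 0.906600
step 4 [4y] swap r/1=678/18253: DF=(1 − 678/18253·(0.950900+0.928700+0.906600))/(1+678/18253) = 2161/2500 ≈ 0.864400
step 5 [5y] bond c/1=1/50: DF=(29369/31250 − 1/50·(0.950900+0.928700+0.906600+0.864400))/(1+1/50) = 4249/5000 ≈ 0.849800

1 1 9509/10000
2 2 9287/10000
3 3 4533/5000
4 4 2161/2500
5 5 4249/5000
f(1y,3y) = ((9509/10000)/(4533/5000) − 1)/(2) = 443/18132 ≈ 2.4432%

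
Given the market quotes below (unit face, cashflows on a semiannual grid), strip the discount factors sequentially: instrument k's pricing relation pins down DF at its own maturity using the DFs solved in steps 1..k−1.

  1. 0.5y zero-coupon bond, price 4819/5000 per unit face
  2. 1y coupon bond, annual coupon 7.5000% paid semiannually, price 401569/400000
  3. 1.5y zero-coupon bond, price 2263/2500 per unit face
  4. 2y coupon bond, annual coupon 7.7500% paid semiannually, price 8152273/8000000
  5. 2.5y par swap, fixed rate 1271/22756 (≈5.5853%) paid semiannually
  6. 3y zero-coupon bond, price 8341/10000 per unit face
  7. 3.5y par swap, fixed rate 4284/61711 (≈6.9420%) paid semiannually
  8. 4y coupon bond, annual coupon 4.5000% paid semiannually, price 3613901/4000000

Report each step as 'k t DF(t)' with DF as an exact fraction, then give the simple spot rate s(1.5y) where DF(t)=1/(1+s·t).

1 1/2 4819/5000
2 1 583/625
3 3/2 2263/2500
4 2 1753/2000
5 5/2 8729/10000
6 3 8341/10000
7 7/2 3929/5000
8 4 3739/5000
s(1.5y) = (1/(2263/2500) − 1)/(3/2) = 158/2263 ≈ 6.9819%

step 1 [0.5y] zero: DF = P = 4819/5000 ≈ 0.963800
step 2 [1y] bond c/2=3/80: DF=(401569/400000 − 3/80·(0.963800))/(1+3/80) = 583/625 ≈ 0.932800
step 3 [1.5y] zero: DF = P = 2263/2500 ≈ 0.905200
step 4 [2y] bond c/2=31/800: DF=(8152273/8000000 − 31/800·(0.963800+0.932800+0.905200))/(1+31/800) = 1753/2000 ≈ 0.876500
step 5 [2.5y] swap r/2=1271/45512: DF=(1 − 1271/45512·(0.963800+0.932800+0.905200+0.876500))/(1+1271/45512) = 8729/10000 ≈ 0.872900
step 6 [3y] zero: DF = P = 8341/10000 ≈ 0.834100
step 7 [3.5y] swap r/2=2142/61711: DF=(1 − 2142/61711·(0.963800+0.932800+0.905200+0.876500+0.872900+0.834100))/(1+2142/61711) = 3929/5000 ≈ 0.785800
step 8 [4y] bond c/2=9/400: DF=(3613901/4000000 − 9/400·(0.963800+0.932800+0.905200+0.876500+0.872900+0.834100+0.785800))/(1+9/400) = 3739/5000 ≈ 0.747800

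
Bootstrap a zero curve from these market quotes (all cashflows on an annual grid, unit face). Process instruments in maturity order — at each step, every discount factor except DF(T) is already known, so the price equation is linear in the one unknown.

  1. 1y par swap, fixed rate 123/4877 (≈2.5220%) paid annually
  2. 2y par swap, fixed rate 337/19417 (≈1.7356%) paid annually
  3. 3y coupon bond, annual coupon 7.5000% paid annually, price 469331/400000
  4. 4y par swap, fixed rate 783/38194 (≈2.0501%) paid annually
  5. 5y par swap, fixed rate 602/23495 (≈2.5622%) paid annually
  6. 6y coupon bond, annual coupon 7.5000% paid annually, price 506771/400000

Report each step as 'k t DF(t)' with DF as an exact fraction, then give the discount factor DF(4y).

1 1 4877/5000
2 2 9663/10000
3 3 239/250
4 4 9217/10000
5 5 2199/2500
6 6 8507/10000
DF(4y) = 9217/10000 ≈ 0.921700

step 1 [1y] swap r/1=123/4877: DF=(1 − 123/4877·(0))/(1+123/4877) = 4877/5000 ≈ 0.975400
step 2 [2y] swap r/1=337/19417: DF=(1 − 337/19417·(0.975400))/(1+337/19417) = 9663/10000 ≈ 0.966300
step 3 [3y] bond c/1=3/40: DF=(469331/400000 − 3/40·(0.975400+0.966300))/(1+3/40) = 239/250 ≈ 0.956000
step 4 [4y] swap r/1=783/38194: DF=(1 − 783/38194·(0.975400+0.966300+0.956000))/(1+783/38194) = 9217/10000 ≈ 0.921700
step 5 [5y] swap r/1=602/23495: DF=(1 − 602/23495·(0.975400+0.966300+0.956000+0.921700))/(1+602/23495) = 2199/2500 ≈ 0.879600
step 6 [6y] bond c/1=3/40: DF=(506771/400000 − 3/40·(0.975400+0.966300+0.956000+0.921700+0.879600))/(1+3/40) = 8507/10000 ≈ 0.850700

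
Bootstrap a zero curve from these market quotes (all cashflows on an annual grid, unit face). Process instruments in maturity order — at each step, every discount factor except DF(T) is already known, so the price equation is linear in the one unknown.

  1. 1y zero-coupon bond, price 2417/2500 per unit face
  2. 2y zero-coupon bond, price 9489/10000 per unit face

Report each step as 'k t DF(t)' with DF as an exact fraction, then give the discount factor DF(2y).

1 1 2417/2500
2 2 9489/10000
DF(2y) = 9489/10000 ≈ 0.948900

step 1 [1y] zero: DF = P = 2417/2500 ≈ 0.966800
step 2 [2y] zero: DF = P = 9489/10000 ≈ 0.948900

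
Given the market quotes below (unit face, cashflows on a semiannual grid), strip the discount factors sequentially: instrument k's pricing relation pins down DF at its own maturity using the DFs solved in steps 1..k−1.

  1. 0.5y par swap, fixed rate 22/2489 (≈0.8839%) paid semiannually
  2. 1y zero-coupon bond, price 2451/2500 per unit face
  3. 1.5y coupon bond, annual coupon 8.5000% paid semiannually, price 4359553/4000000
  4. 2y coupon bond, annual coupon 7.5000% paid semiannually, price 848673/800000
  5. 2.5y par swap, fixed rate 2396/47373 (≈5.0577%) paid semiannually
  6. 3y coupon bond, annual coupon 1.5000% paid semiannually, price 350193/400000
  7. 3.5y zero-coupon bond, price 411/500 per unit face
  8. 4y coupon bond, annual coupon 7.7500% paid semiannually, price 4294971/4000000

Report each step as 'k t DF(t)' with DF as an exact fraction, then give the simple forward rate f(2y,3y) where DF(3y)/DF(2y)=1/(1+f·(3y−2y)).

step 1 [0.5y] swap r/2=11/2489: DF=(1 − 11/2489·(0))/(1+11/2489) = 2489/2500 ≈ 0.995600
step 2 [1y] zero: DF = P = 2451/2500 ≈ 0.980400
step 3 [1.5y] bond c/2=17/400: DF=(4359553/4000000 − 17/400·(0.995600+0.980400))/(1+17/400) = 9649/10000 ≈ 0.964900
step 4 [2y] bond c/2=3/80: DF=(848673/800000 − 3/80·(0.995600+0.980400+0.964900))/(1+3/80) = 4581/5000 ≈ 0.916200
step 5 [2.5y] swap r/2=1198/47373: DF=(1 − 1198/47373·(0.995600+0.980400+0.964900+0.916200))/(1+1198/47373) = 4401/5000 ≈ 0.880200
step 6 [3y] bond c/2=3/400: DF=(350193/400000 − 3/400·(0.995600+0.980400+0.964900+0.916200+0.880200))/(1+3/400) = 8337/10000 ≈ 0.833700
step 7 [3.5y] zero: DF = P = 411/500 ≈ 0.822000
step 8 [4y] bond c/2=31/800: DF=(4294971/4000000 − 31/800·(0.995600+0.980400+0.964900+0.916200+0.880200+0.833700+0.822000))/(1+31/800) = 497/625 ≈ 0.795200

1 1/2 2489/2500
2 1 2451/2500
3 3/2 9649/10000
4 2 4581/5000
5 5/2 4401/5000
6 3 8337/10000
7 7/2 411/500
8 4 497/625
f(2y,3y) = ((4581/5000)/(8337/10000) − 1)/(1) = 275/2779 ≈ 9.8956%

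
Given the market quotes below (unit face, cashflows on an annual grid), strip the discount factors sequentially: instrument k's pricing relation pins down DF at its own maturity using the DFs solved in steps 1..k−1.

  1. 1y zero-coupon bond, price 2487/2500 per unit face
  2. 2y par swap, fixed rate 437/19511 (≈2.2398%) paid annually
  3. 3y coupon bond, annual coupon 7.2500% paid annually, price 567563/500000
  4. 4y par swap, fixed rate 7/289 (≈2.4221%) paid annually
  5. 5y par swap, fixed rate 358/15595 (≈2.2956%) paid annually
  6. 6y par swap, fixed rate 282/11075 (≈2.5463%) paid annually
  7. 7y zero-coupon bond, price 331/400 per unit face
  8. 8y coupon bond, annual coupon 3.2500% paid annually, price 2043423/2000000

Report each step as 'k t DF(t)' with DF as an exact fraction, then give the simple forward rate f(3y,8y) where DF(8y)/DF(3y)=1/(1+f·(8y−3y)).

step 1 [1y] zero: DF = P = 2487/2500 ≈ 0.994800
step 2 [2y] swap r/1=437/19511: DF=(1 − 437/19511·(0.994800))/(1+437/19511) = 9563/10000 ≈ 0.956300
step 3 [3y] bond c/1=29/400: DF=(567563/500000 − 29/400·(0.994800+0.956300))/(1+29/400) = 1853/2000 ≈ 0.926500
step 4 [4y] swap r/1=7/289: DF=(1 − 7/289·(0.994800+0.956300+0.926500))/(1+7/289) = 9083/10000 ≈ 0.908300
step 5 [5y] swap r/1=358/15595: DF=(1 − 358/15595·(0.994800+0.956300+0.926500+0.908300))/(1+358/15595) = 4463/5000 ≈ 0.892600
step 6 [6y] swap r/1=282/11075: DF=(1 − 282/11075·(0.994800+0.956300+0.926500+0.908300+0.892600))/(1+282/11075) = 859/1000 ≈ 0.859000
step 7 [7y] zero: DF = P = 331/400 ≈ 0.827500
step 8 [8y] bond c/1=13/400: DF=(2043423/2000000 − 13/400·(0.994800+0.956300+0.926500+0.908300+0.892600+0.859000+0.827500))/(1+13/400) = 1973/2500 ≈ 0.789200

1 1 2487/2500
2 2 9563/10000
3 3 1853/2000
4 4 9083/10000
5 5 4463/5000
6 6 859/1000
7 7 331/400
8 8 1973/2500
f(3y,8y) = ((1853/2000)/(1973/2500) − 1)/(5) = 1373/39460 ≈ 3.4795%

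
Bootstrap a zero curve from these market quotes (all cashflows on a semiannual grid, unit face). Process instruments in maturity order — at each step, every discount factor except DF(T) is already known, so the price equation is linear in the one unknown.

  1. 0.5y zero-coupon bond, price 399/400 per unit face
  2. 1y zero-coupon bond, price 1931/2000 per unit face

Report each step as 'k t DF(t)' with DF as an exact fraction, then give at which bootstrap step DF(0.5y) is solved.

step 1 [0.5y] zero: DF = P = 399/400 ≈ 0.997500
step 2 [1y] zero: DF = P = 1931/2000 ≈ 0.965500

1 1/2 399/400
2 1 1931/2000
DF(0.5y) is solved at step 1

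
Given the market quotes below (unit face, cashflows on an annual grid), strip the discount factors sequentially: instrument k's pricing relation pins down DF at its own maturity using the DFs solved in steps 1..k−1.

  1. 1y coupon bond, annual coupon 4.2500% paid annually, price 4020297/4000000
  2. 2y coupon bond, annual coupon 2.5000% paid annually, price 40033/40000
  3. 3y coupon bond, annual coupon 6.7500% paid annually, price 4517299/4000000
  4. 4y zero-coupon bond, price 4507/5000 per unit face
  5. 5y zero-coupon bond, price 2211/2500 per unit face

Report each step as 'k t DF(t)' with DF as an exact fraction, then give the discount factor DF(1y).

step 1 [1y] bond c/1=17/400: DF=(4020297/4000000 − 17/400·(0))/(1+17/400) = 9641/10000 ≈ 0.964100
step 2 [2y] bond c/1=1/40: DF=(40033/40000 − 1/40·(0.964100))/(1+1/40) = 9529/10000 ≈ 0.952900
step 3 [3y] bond c/1=27/400: DF=(4517299/4000000 − 27/400·(0.964100+0.952900))/(1+27/400) = 9367/10000 ≈ 0.936700
step 4 [4y] zero: DF = P = 4507/5000 ≈ 0.901400
step 5 [5y] zero: DF = P = 2211/2500 ≈ 0.884400

1 1 9641/10000
2 2 9529/10000
3 3 9367/10000
4 4 4507/5000
5 5 2211/2500
DF(1y) = 9641/10000 ≈ 0.964100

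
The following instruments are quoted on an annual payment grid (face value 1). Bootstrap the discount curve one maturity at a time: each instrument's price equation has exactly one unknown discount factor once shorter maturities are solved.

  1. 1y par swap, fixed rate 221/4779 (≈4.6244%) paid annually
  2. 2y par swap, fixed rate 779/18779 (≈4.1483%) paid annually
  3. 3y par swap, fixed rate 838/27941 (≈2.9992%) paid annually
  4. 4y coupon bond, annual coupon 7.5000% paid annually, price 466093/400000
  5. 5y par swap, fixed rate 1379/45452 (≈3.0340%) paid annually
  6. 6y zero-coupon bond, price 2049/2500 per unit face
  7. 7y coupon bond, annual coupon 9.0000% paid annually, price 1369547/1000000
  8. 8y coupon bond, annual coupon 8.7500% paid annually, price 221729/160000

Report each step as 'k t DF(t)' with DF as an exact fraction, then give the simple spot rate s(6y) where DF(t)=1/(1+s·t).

1 1 4779/5000
2 2 9221/10000
3 3 4581/5000
4 4 889/1000
5 5 8621/10000
6 6 2049/2500
7 7 1627/2000
8 8 1943/2500
s(6y) = (1/(2049/2500) − 1)/(6) = 451/12294 ≈ 3.6685%

step 1 [1y] swap r/1=221/4779: DF=(1 − 221/4779·(0))/(1+221/4779) = 4779/5000 ≈ 0.955800
step 2 [2y] swap r/1=779/18779: DF=(1 − 779/18779·(0.955800))/(1+779/18779) = 9221/10000 ≈ 0.922100
step 3 [3y] swap r/1=838/27941: DF=(1 − 838/27941·(0.955800+0.922100))/(1+838/27941) = 4581/5000 ≈ 0.916200
step 4 [4y] bond c/1=3/40: DF=(466093/400000 − 3/40·(0.955800+0.922100+0.916200))/(1+3/40) = 889/1000 ≈ 0.889000
step 5 [5y] swap r/1=1379/45452: DF=(1 − 1379/45452·(0.955800+0.922100+0.916200+0.889000))/(1+1379/45452) = 8621/10000 ≈ 0.862100
step 6 [6y] zero: DF = P = 2049/2500 ≈ 0.819600
step 7 [7y] bond c/1=9/100: DF=(1369547/1000000 − 9/100·(0.955800+0.922100+0.916200+0.889000+0.862100+0.819600))/(1+9/100) = 1627/2000 ≈ 0.813500
step 8 [8y] bond c/1=7/80: DF=(221729/160000 − 7/80·(0.955800+0.922100+0.916200+0.889000+0.862100+0.819600+0.813500))/(1+7/80) = 1943/2500 ≈ 0.777200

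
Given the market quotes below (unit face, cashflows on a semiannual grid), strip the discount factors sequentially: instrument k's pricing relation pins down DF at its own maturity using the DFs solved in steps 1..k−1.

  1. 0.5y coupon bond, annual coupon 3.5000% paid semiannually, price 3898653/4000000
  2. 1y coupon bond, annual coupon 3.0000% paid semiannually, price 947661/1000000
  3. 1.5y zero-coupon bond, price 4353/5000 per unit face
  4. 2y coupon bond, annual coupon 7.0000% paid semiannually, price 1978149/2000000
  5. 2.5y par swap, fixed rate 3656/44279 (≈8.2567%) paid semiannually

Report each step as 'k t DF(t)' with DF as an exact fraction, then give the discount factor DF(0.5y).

1 1/2 9579/10000
2 1 1839/2000
3 3/2 4353/5000
4 2 8627/10000
5 5/2 2043/2500
DF(0.5y) = 9579/10000 ≈ 0.957900

step 1 [0.5y] bond c/2=7/400: DF=(3898653/4000000 − 7/400·(0))/(1+7/400) = 9579/10000 ≈ 0.957900
step 2 [1y] bond c/2=3/200: DF=(947661/1000000 − 3/200·(0.957900))/(1+3/200) = 1839/2000 ≈ 0.919500
step 3 [1.5y] zero: DF = P = 4353/5000 ≈ 0.870600
step 4 [2y] bond c/2=7/200: DF=(1978149/2000000 − 7/200·(0.957900+0.919500+0.870600))/(1+7/200) = 8627/10000 ≈ 0.862700
step 5 [2.5y] swap r/2=1828/44279: DF=(1 − 1828/44279·(0.957900+0.919500+0.870600+0.862700))/(1+1828/44279) = 2043/2500 ≈ 0.817200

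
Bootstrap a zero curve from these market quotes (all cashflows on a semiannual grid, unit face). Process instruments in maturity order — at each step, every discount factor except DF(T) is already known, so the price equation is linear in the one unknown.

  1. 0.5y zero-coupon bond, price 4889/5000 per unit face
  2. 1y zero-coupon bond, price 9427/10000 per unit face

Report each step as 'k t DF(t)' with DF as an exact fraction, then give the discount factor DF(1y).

1 1/2 4889/5000
2 1 9427/10000
DF(1y) = 9427/10000 ≈ 0.942700

step 1 [0.5y] zero: DF = P = 4889/5000 ≈ 0.977800
step 2 [1y] zero: DF = P = 9427/10000 ≈ 0.942700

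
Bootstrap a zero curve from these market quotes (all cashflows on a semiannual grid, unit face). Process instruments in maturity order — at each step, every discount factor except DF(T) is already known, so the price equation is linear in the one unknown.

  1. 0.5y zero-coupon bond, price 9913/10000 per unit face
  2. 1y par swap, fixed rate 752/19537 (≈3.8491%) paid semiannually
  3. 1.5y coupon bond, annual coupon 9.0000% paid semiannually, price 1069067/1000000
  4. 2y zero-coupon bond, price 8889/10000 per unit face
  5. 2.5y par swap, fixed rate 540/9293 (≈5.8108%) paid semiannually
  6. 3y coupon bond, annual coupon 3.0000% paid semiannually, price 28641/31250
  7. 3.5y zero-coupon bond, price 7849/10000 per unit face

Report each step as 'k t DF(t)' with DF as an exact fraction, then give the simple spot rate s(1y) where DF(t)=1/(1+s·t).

1 1/2 9913/10000
2 1 1203/1250
3 3/2 9389/10000
4 2 8889/10000
5 5/2 173/200
6 3 8343/10000
7 7/2 7849/10000
s(1y) = (1/(1203/1250) − 1)/(1) = 47/1203 ≈ 3.9069%

step 1 [0.5y] zero: DF = P = 9913/10000 ≈ 0.991300
step 2 [1y] swap r/2=376/19537: DF=(1 − 376/19537·(0.991300))/(1+376/19537) = 1203/1250 ≈ 0.962400
step 3 [1.5y] bond c/2=9/200: DF=(1069067/1000000 − 9/200·(0.991300+0.962400))/(1+9/200) = 9389/10000 ≈ 0.938900
step 4 [2y] zero: DF = P = 8889/10000 ≈ 0.888900
step 5 [2.5y] swap r/2=270/9293: DF=(1 − 270/9293·(0.991300+0.962400+0.938900+0.888900))/(1+270/9293) = 173/200 ≈ 0.865000
step 6 [3y] bond c/2=3/200: DF=(28641/31250 − 3/200·(0.991300+0.962400+0.938900+0.888900+0.865000))/(1+3/200) = 8343/10000 ≈ 0.834300
step 7 [3.5y] zero: DF = P = 7849/10000 ≈ 0.784900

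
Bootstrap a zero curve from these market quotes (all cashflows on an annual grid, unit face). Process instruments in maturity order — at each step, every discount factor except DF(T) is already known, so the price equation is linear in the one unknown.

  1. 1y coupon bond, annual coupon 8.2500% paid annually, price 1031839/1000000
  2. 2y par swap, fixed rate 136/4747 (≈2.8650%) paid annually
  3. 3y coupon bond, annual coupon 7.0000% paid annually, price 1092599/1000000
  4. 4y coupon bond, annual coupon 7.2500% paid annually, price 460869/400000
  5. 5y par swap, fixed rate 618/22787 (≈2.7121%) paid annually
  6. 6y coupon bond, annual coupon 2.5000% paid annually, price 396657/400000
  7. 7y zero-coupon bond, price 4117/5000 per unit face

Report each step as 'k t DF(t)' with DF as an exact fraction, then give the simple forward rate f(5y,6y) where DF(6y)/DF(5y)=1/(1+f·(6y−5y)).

step 1 [1y] bond c/1=33/400: DF=(1031839/1000000 − 33/400·(0))/(1+33/400) = 2383/2500 ≈ 0.953200
step 2 [2y] swap r/1=136/4747: DF=(1 − 136/4747·(0.953200))/(1+136/4747) = 591/625 ≈ 0.945600
step 3 [3y] bond c/1=7/100: DF=(1092599/1000000 − 7/100·(0.953200+0.945600))/(1+7/100) = 8969/10000 ≈ 0.896900
step 4 [4y] bond c/1=29/400: DF=(460869/400000 − 29/400·(0.953200+0.945600+0.896900))/(1+29/400) = 8853/10000 ≈ 0.885300
step 5 [5y] swap r/1=618/22787: DF=(1 − 618/22787·(0.953200+0.945600+0.896900+0.885300))/(1+618/22787) = 2191/2500 ≈ 0.876400
step 6 [6y] bond c/1=1/40: DF=(396657/400000 − 1/40·(0.953200+0.945600+0.896900+0.885300+0.876400))/(1+1/40) = 8563/10000 ≈ 0.856300
step 7 [7y] zero: DF = P = 4117/5000 ≈ 0.823400

1 1 2383/2500
2 2 591/625
3 3 8969/10000
4 4 8853/10000
5 5 2191/2500
6 6 8563/10000
7 7 4117/5000
f(5y,6y) = ((2191/2500)/(8563/10000) − 1)/(1) = 201/8563 ≈ 2.3473%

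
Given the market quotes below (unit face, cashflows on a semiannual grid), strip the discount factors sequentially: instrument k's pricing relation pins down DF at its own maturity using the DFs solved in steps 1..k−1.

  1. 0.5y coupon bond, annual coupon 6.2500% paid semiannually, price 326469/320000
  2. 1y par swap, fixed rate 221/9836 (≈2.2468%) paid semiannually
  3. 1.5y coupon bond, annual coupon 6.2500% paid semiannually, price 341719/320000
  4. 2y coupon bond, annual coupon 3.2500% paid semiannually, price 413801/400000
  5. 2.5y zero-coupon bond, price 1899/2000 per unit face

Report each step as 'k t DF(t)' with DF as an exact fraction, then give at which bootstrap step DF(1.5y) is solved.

1 1/2 9893/10000
2 1 9779/10000
3 3/2 9759/10000
4 2 9709/10000
5 5/2 1899/2000
DF(1.5y) is solved at step 3

step 1 [0.5y] bond c/2=1/32: DF=(326469/320000 − 1/32·(0))/(1+1/32) = 9893/10000 ≈ 0.989300
step 2 [1y] swap r/2=221/19672: DF=(1 − 221/19672·(0.989300))/(1+221/19672) = 9779/10000 ≈ 0.977900
step 3 [1.5y] bond c/2=1/32: DF=(341719/320000 − 1/32·(0.989300+0.977900))/(1+1/32) = 9759/10000 ≈ 0.975900
step 4 [2y] bond c/2=13/800: DF=(413801/400000 − 13/800·(0.989300+0.977900+0.975900))/(1+13/800) = 9709/10000 ≈ 0.970900
step 5 [2.5y] zero: DF = P = 1899/2000 ≈ 0.949500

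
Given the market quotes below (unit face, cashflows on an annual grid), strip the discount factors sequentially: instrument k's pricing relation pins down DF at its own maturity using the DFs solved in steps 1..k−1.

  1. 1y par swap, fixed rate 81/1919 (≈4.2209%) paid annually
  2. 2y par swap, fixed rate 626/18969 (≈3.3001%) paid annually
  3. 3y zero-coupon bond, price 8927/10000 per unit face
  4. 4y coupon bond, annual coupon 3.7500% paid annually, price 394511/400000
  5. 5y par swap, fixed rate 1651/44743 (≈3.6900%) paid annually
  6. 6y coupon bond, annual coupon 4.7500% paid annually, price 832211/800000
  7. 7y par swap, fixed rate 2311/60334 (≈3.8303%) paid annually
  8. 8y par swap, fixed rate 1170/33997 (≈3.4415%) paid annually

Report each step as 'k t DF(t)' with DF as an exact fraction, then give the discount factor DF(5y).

1 1 1919/2000
2 2 4687/5000
3 3 8927/10000
4 4 4249/5000
5 5 8349/10000
6 6 3951/5000
7 7 7689/10000
8 8 383/500
DF(5y) = 8349/10000 ≈ 0.834900

step 1 [1y] swap r/1=81/1919: DF=(1 − 81/1919·(0))/(1+81/1919) = 1919/2000 ≈ 0.959500
step 2 [2y] swap r/1=626/18969: DF=(1 − 626/18969·(0.959500))/(1+626/18969) = 4687/5000 ≈ 0.937400
step 3 [3y] zero: DF = P = 8927/10000 ≈ 0.892700
step 4 [4y] bond c/1=3/80: DF=(394511/400000 − 3/80·(0.959500+0.937400+0.892700))/(1+3/80) = 4249/5000 ≈ 0.849800
step 5 [5y] swap r/1=1651/44743: DF=(1 − 1651/44743·(0.959500+0.937400+0.892700+0.849800))/(1+1651/44743) = 8349/10000 ≈ 0.834900
step 6 [6y] bond c/1=19/400: DF=(832211/800000 − 19/400·(0.959500+0.937400+0.892700+0.849800+0.834900))/(1+19/400) = 3951/5000 ≈ 0.790200
step 7 [7y] swap r/1=2311/60334: DF=(1 − 2311/60334·(0.959500+0.937400+0.892700+0.849800+0.834900+0.790200))/(1+2311/60334) = 7689/10000 ≈ 0.768900
step 8 [8y] swap r/1=1170/33997: DF=(1 − 1170/33997·(0.959500+0.937400+0.892700+0.849800+0.834900+0.790200+0.768900))/(1+1170/33997) = 383/500 ≈ 0.766000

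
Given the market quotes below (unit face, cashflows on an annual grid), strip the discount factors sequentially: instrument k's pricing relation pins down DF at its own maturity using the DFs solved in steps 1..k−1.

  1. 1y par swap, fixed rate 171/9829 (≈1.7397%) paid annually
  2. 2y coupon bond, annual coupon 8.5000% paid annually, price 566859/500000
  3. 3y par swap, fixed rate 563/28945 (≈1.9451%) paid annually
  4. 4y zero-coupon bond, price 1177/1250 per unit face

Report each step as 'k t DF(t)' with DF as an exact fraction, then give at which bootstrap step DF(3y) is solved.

step 1 [1y] swap r/1=171/9829: DF=(1 − 171/9829·(0))/(1+171/9829) = 9829/10000 ≈ 0.982900
step 2 [2y] bond c/1=17/200: DF=(566859/500000 − 17/200·(0.982900))/(1+17/200) = 9679/10000 ≈ 0.967900
step 3 [3y] swap r/1=563/28945: DF=(1 − 563/28945·(0.982900+0.967900))/(1+563/28945) = 9437/10000 ≈ 0.943700
step 4 [4y] zero: DF = P = 1177/1250 ≈ 0.941600

1 1 9829/10000
2 2 9679/10000
3 3 9437/10000
4 4 1177/1250
DF(3y) is solved at step 3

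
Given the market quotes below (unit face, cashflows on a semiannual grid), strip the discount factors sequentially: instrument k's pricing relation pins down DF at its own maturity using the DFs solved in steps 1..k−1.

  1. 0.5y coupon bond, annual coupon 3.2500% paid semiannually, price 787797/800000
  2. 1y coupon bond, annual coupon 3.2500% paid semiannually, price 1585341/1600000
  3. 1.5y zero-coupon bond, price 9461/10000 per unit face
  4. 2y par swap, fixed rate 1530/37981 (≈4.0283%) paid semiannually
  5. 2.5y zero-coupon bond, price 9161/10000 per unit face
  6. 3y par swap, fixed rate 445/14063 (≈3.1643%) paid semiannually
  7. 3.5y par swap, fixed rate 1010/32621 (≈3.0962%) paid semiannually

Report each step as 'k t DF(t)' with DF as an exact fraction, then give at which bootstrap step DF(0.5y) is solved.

1 1/2 969/1000
2 1 1919/2000
3 3/2 9461/10000
4 2 1847/2000
5 5/2 9161/10000
6 3 911/1000
7 7/2 899/1000
DF(0.5y) is solved at step 1

step 1 [0.5y] bond c/2=13/800: DF=(787797/800000 − 13/800·(0))/(1+13/800) = 969/1000 ≈ 0.969000
step 2 [1y] bond c/2=13/800: DF=(1585341/1600000 − 13/800·(0.969000))/(1+13/800) = 1919/2000 ≈ 0.959500
step 3 [1.5y] zero: DF = P = 9461/10000 ≈ 0.946100
step 4 [2y] swap r/2=765/37981: DF=(1 − 765/37981·(0.969000+0.959500+0.946100))/(1+765/37981) = 1847/2000 ≈ 0.923500
step 5 [2.5y] zero: DF = P = 9161/10000 ≈ 0.916100
step 6 [3y] swap r/2=445/28126: DF=(1 − 445/28126·(0.969000+0.959500+0.946100+0.923500+0.916100))/(1+445/28126) = 911/1000 ≈ 0.911000
step 7 [3.5y] swap r/2=505/32621: DF=(1 − 505/32621·(0.969000+0.959500+0.946100+0.923500+0.916100+0.911000))/(1+505/32621) = 899/1000 ≈ 0.899000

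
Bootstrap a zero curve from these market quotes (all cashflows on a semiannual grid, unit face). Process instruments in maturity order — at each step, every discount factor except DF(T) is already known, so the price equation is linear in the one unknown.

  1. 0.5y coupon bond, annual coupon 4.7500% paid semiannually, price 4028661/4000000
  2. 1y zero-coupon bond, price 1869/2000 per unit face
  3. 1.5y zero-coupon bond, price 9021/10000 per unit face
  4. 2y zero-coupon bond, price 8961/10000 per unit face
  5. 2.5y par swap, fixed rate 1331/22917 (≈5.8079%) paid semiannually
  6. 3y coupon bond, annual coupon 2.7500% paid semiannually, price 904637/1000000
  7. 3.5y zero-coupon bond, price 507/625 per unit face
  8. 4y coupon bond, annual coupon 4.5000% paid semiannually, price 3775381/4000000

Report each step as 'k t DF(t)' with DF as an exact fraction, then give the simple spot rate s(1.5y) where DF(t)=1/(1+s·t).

step 1 [0.5y] bond c/2=19/800: DF=(4028661/4000000 − 19/800·(0))/(1+19/800) = 4919/5000 ≈ 0.983800
step 2 [1y] zero: DF = P = 1869/2000 ≈ 0.934500
step 3 [1.5y] zero: DF = P = 9021/10000 ≈ 0.902100
step 4 [2y] zero: DF = P = 8961/10000 ≈ 0.896100
step 5 [2.5y] swap r/2=1331/45834: DF=(1 − 1331/45834·(0.983800+0.934500+0.902100+0.896100))/(1+1331/45834) = 8669/10000 ≈ 0.866900
step 6 [3y] bond c/2=11/800: DF=(904637/1000000 − 11/800·(0.983800+0.934500+0.902100+0.896100+0.866900))/(1+11/800) = 4151/5000 ≈ 0.830200
step 7 [3.5y] zero: DF = P = 507/625 ≈ 0.811200
step 8 [4y] bond c/2=9/400: DF=(3775381/4000000 − 9/400·(0.983800+0.934500+0.902100+0.896100+0.866900+0.830200+0.811200))/(1+9/400) = 7861/10000 ≈ 0.786100

1 1/2 4919/5000
2 1 1869/2000
3 3/2 9021/10000
4 2 8961/10000
5 5/2 8669/10000
6 3 4151/5000
7 7/2 507/625
8 4 7861/10000
s(1.5y) = (1/(9021/10000) − 1)/(3/2) = 1958/27063 ≈ 7.2350%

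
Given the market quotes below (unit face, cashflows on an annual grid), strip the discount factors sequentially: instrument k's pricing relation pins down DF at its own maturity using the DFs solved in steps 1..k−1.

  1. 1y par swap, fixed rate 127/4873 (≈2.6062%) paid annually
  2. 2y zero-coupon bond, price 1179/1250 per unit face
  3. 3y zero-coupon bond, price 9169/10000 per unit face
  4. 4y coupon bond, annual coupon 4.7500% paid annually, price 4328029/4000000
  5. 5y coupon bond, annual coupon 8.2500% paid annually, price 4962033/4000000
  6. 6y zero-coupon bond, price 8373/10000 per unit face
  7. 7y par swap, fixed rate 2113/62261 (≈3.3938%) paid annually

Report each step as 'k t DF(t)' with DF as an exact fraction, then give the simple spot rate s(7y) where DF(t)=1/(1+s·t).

1 1 4873/5000
2 2 1179/1250
3 3 9169/10000
4 4 2261/2500
5 5 861/1000
6 6 8373/10000
7 7 7887/10000
s(7y) = (1/(7887/10000) − 1)/(7) = 2113/55209 ≈ 3.8273%

step 1 [1y] swap r/1=127/4873: DF=(1 − 127/4873·(0))/(1+127/4873) = 4873/5000 ≈ 0.974600
step 2 [2y] zero: DF = P = 1179/1250 ≈ 0.943200
step 3 [3y] zero: DF = P = 9169/10000 ≈ 0.916900
step 4 [4y] bond c/1=19/400: DF=(4328029/4000000 − 19/400·(0.974600+0.943200+0.916900))/(1+19/400) = 2261/2500 ≈ 0.904400
step 5 [5y] bond c/1=33/400: DF=(4962033/4000000 − 33/400·(0.974600+0.943200+0.916900+0.904400))/(1+33/400) = 861/1000 ≈ 0.861000
step 6 [6y] zero: DF = P = 8373/10000 ≈ 0.837300
step 7 [7y] swap r/1=2113/62261: DF=(1 − 2113/62261·(0.974600+0.943200+0.916900+0.904400+0.861000+0.837300))/(1+2113/62261) = 7887/10000 ≈ 0.788700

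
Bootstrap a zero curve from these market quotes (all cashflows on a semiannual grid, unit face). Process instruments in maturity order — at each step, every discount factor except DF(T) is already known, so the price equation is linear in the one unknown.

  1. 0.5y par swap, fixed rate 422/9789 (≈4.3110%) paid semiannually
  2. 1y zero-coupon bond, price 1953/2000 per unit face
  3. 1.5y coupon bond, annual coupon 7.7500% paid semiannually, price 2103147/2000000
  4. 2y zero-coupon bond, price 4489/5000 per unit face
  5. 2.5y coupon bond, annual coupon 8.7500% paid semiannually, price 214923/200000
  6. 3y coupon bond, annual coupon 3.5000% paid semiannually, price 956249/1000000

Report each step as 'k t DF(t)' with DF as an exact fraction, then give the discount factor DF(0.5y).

1 1/2 9789/10000
2 1 1953/2000
3 3/2 4697/5000
4 2 4489/5000
5 5/2 4353/5000
6 3 2149/2500
DF(0.5y) = 9789/10000 ≈ 0.978900

step 1 [0.5y] swap r/2=211/9789: DF=(1 − 211/9789·(0))/(1+211/9789) = 9789/10000 ≈ 0.978900
step 2 [1y] zero: DF = P = 1953/2000 ≈ 0.976500
step 3 [1.5y] bond c/2=31/800: DF=(2103147/2000000 − 31/800·(0.978900+0.976500))/(1+31/800) = 4697/5000 ≈ 0.939400
step 4 [2y] zero: DF = P = 4489/5000 ≈ 0.897800
step 5 [2.5y] bond c/2=7/160: DF=(214923/200000 − 7/160·(0.978900+0.976500+0.939400+0.897800))/(1+7/160) = 4353/5000 ≈ 0.870600
step 6 [3y] bond c/2=7/400: DF=(956249/1000000 − 7/400·(0.978900+0.976500+0.939400+0.897800+0.870600))/(1+7/400) = 2149/2500 ≈ 0.859600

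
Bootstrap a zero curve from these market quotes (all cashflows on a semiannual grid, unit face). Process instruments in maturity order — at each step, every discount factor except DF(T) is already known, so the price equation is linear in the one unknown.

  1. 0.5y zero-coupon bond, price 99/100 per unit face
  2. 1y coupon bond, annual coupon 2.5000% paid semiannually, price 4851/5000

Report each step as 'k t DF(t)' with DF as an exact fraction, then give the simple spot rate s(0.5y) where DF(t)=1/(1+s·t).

1 1/2 99/100
2 1 473/500
s(0.5y) = (1/(99/100) − 1)/(1/2) = 2/99 ≈ 2.0202%

step 1 [0.5y] zero: DF = P = 99/100 ≈ 0.990000
step 2 [1y] bond c/2=1/80: DF=(4851/5000 − 1/80·(0.990000))/(1+1/80) = 473/500 ≈ 0.946000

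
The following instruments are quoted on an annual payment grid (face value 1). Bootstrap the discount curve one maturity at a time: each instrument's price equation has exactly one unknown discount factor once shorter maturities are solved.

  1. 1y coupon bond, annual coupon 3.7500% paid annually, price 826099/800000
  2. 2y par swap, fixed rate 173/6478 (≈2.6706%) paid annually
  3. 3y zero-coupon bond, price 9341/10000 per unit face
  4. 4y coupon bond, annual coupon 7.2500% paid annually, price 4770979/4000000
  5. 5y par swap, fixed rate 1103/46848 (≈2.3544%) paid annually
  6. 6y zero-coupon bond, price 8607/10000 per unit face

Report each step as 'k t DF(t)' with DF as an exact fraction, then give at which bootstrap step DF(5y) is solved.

1 1 9953/10000
2 2 9481/10000
3 3 9341/10000
4 4 1147/1250
5 5 8897/10000
6 6 8607/10000
DF(5y) is solved at step 5

step 1 [1y] bond c/1=3/80: DF=(826099/800000 − 3/80·(0))/(1+3/80) = 9953/10000 ≈ 0.995300
step 2 [2y] swap r/1=173/6478: DF=(1 − 173/6478·(0.995300))/(1+173/6478) = 9481/10000 ≈ 0.948100
step 3 [3y] zero: DF = P = 9341/10000 ≈ 0.934100
step 4 [4y] bond c/1=29/400: DF=(4770979/4000000 − 29/400·(0.995300+0.948100+0.934100))/(1+29/400) = 1147/1250 ≈ 0.917600
step 5 [5y] swap r/1=1103/46848: DF=(1 − 1103/46848·(0.995300+0.948100+0.934100+0.917600))/(1+1103/46848) = 8897/10000 ≈ 0.889700
step 6 [6y] zero: DF = P = 8607/10000 ≈ 0.860700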